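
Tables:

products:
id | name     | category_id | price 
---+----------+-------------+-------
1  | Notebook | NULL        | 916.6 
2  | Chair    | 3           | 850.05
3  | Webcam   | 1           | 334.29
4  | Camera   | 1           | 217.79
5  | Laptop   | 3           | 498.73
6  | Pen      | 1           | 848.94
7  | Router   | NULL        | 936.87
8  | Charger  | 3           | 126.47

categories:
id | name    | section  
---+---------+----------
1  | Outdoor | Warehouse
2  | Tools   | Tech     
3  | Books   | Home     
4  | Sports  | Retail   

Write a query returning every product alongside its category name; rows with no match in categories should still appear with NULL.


LEFT JOIN keeps every row from products (the left table); where category_id has no match in categories, the category columns become NULL. Walk through each product:
  - product 1 (Notebook): category_id=NULL, no match -> kept with NULL
  - product 2 (Chair): category_id=3 -> matches Books
  - product 3 (Webcam): category_id=1 -> matches Outdoor
  - product 4 (Camera): category_id=1 -> matches Outdoor
  - product 5 (Laptop): category_id=3 -> matches Books
  - product 6 (Pen): category_id=1 -> matches Outdoor
  - product 7 (Router): category_id=NULL, no match -> kept with NULL
  - product 8 (Charger): category_id=3 -> matches Books
All 8 rows appear; 2 have NULL category.

SQL:
SELECT a.name, b.name AS category
FROM products a
LEFT JOIN categories b ON a.category_id = b.id

Result:
name     | category
---------+---------
Notebook | NULL    
Chair    | Books   
Webcam   | Outdoor 
Camera   | Outdoor 
Laptop   | Books   
Pen      | Outdoor 
Router   | NULL    
Charger  | Books   


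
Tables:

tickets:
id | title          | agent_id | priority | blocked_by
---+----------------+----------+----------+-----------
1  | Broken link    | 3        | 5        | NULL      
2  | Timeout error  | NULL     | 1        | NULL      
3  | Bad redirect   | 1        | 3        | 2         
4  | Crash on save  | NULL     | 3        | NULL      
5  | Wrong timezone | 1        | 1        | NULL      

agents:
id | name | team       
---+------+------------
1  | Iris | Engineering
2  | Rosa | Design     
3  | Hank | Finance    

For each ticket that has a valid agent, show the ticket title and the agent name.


INNER JOIN keeps only tickets rows whose agent_id matches an id in agents. Walk through each ticket:
  - ticket 1 (Broken link): agent_id=3 -> matches Hank
  - ticket 2 (Timeout error): agent_id=NULL, no match -> dropped
  - ticket 3 (Bad redirect): agent_id=1 -> matches Iris
  - ticket 4 (Crash on save): agent_id=NULL, no match -> dropped
  - ticket 5 (Wrong timezone): agent_id=1 -> matches Iris
So 2 of 5 rows are dropped.

SQL:
SELECT a.title, b.name AS agent
FROM tickets a
INNER JOIN agents b ON a.agent_id = b.id

Result:
title          | agent
---------------+------
Broken link    | Hank 
Bad redirect   | Iris 
Wrong timezone | Iris 


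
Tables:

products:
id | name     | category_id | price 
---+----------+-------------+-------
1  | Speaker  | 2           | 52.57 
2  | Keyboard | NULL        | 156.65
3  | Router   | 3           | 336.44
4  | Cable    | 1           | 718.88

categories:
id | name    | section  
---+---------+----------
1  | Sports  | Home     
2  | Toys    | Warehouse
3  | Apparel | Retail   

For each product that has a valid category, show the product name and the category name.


INNER JOIN keeps only products rows whose category_id matches an id in categories. Walk through each product:
  - product 1 (Speaker): category_id=2 -> matches Toys
  - product 2 (Keyboard): category_id=NULL, no match -> dropped
  - product 3 (Router): category_id=3 -> matches Apparel
  - product 4 (Cable): category_id=1 -> matches Sports
So 1 of 4 rows is dropped.

SQL:
SELECT a.name, b.name AS category
FROM products a
INNER JOIN categories b ON a.category_id = b.id

Result:
name    | category
--------+---------
Speaker | Toys    
Router  | Apparel 
Cable   | Sports  


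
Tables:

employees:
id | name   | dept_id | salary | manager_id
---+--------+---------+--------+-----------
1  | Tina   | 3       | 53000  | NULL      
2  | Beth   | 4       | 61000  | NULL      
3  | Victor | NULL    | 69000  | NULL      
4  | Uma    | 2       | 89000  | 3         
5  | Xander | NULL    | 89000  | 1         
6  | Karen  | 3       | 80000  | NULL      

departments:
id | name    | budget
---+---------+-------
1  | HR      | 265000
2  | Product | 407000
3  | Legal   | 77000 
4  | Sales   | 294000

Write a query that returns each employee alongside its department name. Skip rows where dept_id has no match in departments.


INNER JOIN keeps only employees rows whose dept_id matches an id in departments. Walk through each employee:
  - employee 1 (Tina): dept_id=3 -> matches Legal
  - employee 2 (Beth): dept_id=4 -> matches Sales
  - employee 3 (Victor): dept_id=NULL, no match -> dropped
  - employee 4 (Uma): dept_id=2 -> matches Product
  - employee 5 (Xander): dept_id=NULL, no match -> dropped
  - employee 6 (Karen): dept_id=3 -> matches Legal
So 2 of 6 rows are dropped.

SQL:
SELECT a.name, b.name AS department
FROM employees a
INNER JOIN departments b ON a.dept_id = b.id

Result:
name  | department
------+-----------
Tina  | Legal     
Beth  | Sales     
Uma   | Product   
Karen | Legal     


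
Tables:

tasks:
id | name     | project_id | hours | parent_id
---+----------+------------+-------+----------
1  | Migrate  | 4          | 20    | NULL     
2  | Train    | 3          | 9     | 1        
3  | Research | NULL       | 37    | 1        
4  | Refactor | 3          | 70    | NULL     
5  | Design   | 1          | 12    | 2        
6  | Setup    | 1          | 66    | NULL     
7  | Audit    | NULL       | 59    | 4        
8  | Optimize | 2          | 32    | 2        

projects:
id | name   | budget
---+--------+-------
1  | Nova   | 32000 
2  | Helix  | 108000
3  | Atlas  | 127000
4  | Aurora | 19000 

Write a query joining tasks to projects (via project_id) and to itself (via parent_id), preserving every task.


Two LEFT JOINs from the same base table tasks: one to projects via project_id, one to tasks itself via parent_id. Both are LEFT so every task is preserved.
Match against projects:
  - task 1 (Migrate): project_id=4 -> matches Aurora
  - task 2 (Train): project_id=3 -> matches Atlas
  - task 3 (Research): project_id=NULL, no match -> kept with NULL
  - task 4 (Refactor): project_id=3 -> matches Atlas
  - task 5 (Design): project_id=1 -> matches Nova
  - task 6 (Setup): project_id=1 -> matches Nova
  - task 7 (Audit): project_id=NULL, no match -> kept with NULL
  - task 8 (Optimize): project_id=2 -> matches Helix
Match against tasks (self):
  - task 1 (Migrate): parent_id=NULL -> NULL
  - task 2 (Train): parent_id=1 -> Migrate
  - task 3 (Research): parent_id=1 -> Migrate
  - task 4 (Refactor): parent_id=NULL -> NULL
  - task 5 (Design): parent_id=2 -> Train
  - task 6 (Setup): parent_id=NULL -> NULL
  - task 7 (Audit): parent_id=4 -> Refactor
  - task 8 (Optimize): parent_id=2 -> Train

SQL:
SELECT a.name, b.name AS project, c.name AS parent
FROM tasks a
LEFT JOIN projects b ON a.project_id = b.id
LEFT JOIN tasks c ON a.parent_id = c.id

Result:
name     | project | parent  
---------+---------+---------
Migrate  | Aurora  | NULL    
Train    | Atlas   | Migrate 
Research | NULL    | Migrate 
Refactor | Atlas   | NULL    
Design   | Nova    | Train   
Setup    | Nova    | NULL    
Audit    | NULL    | Refactor
Optimize | Helix   | Train   


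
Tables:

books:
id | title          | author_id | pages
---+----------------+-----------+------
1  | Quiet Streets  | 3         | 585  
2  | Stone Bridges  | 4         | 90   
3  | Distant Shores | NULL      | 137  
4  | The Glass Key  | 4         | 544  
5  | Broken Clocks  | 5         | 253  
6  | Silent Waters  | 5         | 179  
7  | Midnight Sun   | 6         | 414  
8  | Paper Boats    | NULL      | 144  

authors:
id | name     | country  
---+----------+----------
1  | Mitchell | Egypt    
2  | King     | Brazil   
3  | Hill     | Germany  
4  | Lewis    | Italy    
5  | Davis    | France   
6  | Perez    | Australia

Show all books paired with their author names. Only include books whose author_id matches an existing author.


INNER JOIN keeps only books rows whose author_id matches an id in authors. Walk through each book:
  - book 1 (Quiet Streets): author_id=3 -> matches Hill
  - book 2 (Stone Bridges): author_id=4 -> matches Lewis
  - book 3 (Distant Shores): author_id=NULL, no match -> dropped
  - book 4 (The Glass Key): author_id=4 -> matches Lewis
  - book 5 (Broken Clocks): author_id=5 -> matches Davis
  - book 6 (Silent Waters): author_id=5 -> matches Davis
  - book 7 (Midnight Sun): author_id=6 -> matches Perez
  - book 8 (Paper Boats): author_id=NULL, no match -> dropped
So 2 of 8 rows are dropped.

SQL:
SELECT a.title, b.name AS author
FROM books a
INNER JOIN authors b ON a.author_id = b.id

Result:
title         | author
--------------+-------
Quiet Streets | Hill  
Stone Bridges | Lewis 
The Glass Key | Lewis 
Broken Clocks | Davis 
Silent Waters | Davis 
Midnight Sun  | Perez 


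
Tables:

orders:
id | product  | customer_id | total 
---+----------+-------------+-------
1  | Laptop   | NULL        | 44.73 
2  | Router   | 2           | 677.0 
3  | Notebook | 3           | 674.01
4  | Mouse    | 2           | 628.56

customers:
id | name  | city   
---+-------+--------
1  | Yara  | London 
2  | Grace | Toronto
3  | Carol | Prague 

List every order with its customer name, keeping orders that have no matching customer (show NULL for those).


LEFT JOIN keeps every row from orders (the left table); where customer_id has no match in customers, the customer columns become NULL. Walk through each order:
  - order 1 (Laptop): customer_id=NULL, no match -> kept with NULL
  - order 2 (Router): customer_id=2 -> matches Grace
  - order 3 (Notebook): customer_id=3 -> matches Carol
  - order 4 (Mouse): customer_id=2 -> matches Grace
All 4 rows appear; 1 has NULL customer.

SQL:
SELECT a.product, b.name AS customer
FROM orders a
LEFT JOIN customers b ON a.customer_id = b.id

Result:
product  | customer
---------+---------
Laptop   | NULL    
Router   | Grace   
Notebook | Carol   
Mouse    | Grace   


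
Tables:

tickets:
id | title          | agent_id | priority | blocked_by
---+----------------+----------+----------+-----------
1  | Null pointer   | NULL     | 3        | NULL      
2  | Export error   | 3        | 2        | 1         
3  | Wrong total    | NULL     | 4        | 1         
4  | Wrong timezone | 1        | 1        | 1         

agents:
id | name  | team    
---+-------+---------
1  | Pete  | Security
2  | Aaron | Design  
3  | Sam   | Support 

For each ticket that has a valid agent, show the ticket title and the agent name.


INNER JOIN keeps only tickets rows whose agent_id matches an id in agents. Walk through each ticket:
  - ticket 1 (Null pointer): agent_id=NULL, no match -> dropped
  - ticket 2 (Export error): agent_id=3 -> matches Sam
  - ticket 3 (Wrong total): agent_id=NULL, no match -> dropped
  - ticket 4 (Wrong timezone): agent_id=1 -> matches Pete
So 2 of 4 rows are dropped.

SQL:
SELECT a.title, b.name AS agent
FROM tickets a
INNER JOIN agents b ON a.agent_id = b.id

Result:
title          | agent
---------------+------
Export error   | Sam  
Wrong timezone | Pete 


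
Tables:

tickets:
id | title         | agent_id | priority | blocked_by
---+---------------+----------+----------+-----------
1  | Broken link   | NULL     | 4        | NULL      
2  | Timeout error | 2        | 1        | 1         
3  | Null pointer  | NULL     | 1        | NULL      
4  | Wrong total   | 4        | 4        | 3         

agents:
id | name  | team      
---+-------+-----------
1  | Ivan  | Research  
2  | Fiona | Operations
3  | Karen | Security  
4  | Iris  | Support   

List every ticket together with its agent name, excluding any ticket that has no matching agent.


INNER JOIN keeps only tickets rows whose agent_id matches an id in agents. Walk through each ticket:
  - ticket 1 (Broken link): agent_id=NULL, no match -> dropped
  - ticket 2 (Timeout error): agent_id=2 -> matches Fiona
  - ticket 3 (Null pointer): agent_id=NULL, no match -> dropped
  - ticket 4 (Wrong total): agent_id=4 -> matches Iris
So 2 of 4 rows are dropped.

SQL:
SELECT a.title, b.name AS agent
FROM tickets a
INNER JOIN agents b ON a.agent_id = b.id

Result:
title         | agent
--------------+------
Timeout error | Fiona
Wrong total   | Iris 


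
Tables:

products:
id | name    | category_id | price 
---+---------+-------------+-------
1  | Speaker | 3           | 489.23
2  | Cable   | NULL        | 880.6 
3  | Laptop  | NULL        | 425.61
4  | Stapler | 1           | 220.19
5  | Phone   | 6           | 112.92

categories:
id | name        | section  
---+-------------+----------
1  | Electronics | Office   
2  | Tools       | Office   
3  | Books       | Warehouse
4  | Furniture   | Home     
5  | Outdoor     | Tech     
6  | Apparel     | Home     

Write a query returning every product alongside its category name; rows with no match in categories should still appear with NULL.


LEFT JOIN keeps every row from products (the left table); where category_id has no match in categories, the category columns become NULL. Walk through each product:
  - product 1 (Speaker): category_id=3 -> matches Books
  - product 2 (Cable): category_id=NULL, no match -> kept with NULL
  - product 3 (Laptop): category_id=NULL, no match -> kept with NULL
  - product 4 (Stapler): category_id=1 -> matches Electronics
  - product 5 (Phone): category_id=6 -> matches Apparel
All 5 rows appear; 2 have NULL category.

SQL:
SELECT a.name, b.name AS category
FROM products a
LEFT JOIN categories b ON a.category_id = b.id

Result:
name    | category   
--------+------------
Speaker | Books      
Cable   | NULL       
Laptop  | NULL       
Stapler | Electronics
Phone   | Apparel    


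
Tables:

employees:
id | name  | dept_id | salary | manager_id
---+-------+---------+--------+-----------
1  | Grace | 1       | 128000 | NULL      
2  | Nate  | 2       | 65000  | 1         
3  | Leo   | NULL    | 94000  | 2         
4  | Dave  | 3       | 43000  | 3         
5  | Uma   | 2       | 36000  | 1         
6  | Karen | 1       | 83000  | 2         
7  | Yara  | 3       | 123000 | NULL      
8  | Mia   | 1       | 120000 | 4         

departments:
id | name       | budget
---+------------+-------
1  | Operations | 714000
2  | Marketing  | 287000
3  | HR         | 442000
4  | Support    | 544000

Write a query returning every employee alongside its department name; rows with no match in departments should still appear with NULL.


LEFT JOIN keeps every row from employees (the left table); where dept_id has no match in departments, the department columns become NULL. Walk through each employee:
  - employee 1 (Grace): dept_id=1 -> matches Operations
  - employee 2 (Nate): dept_id=2 -> matches Marketing
  - employee 3 (Leo): dept_id=NULL, no match -> kept with NULL
  - employee 4 (Dave): dept_id=3 -> matches HR
  - employee 5 (Uma): dept_id=2 -> matches Marketing
  - employee 6 (Karen): dept_id=1 -> matches Operations
  - employee 7 (Yara): dept_id=3 -> matches HR
  - employee 8 (Mia): dept_id=1 -> matches Operations
All 8 rows appear; 1 has NULL department.

SQL:
SELECT a.name, b.name AS department
FROM employees a
LEFT JOIN departments b ON a.dept_id = b.id

Result:
name  | department
------+-----------
Grace | Operations
Nate  | Marketing 
Leo   | NULL      
Dave  | HR        
Uma   | Marketing 
Karen | Operations
Yara  | HR        
Mia   | Operations


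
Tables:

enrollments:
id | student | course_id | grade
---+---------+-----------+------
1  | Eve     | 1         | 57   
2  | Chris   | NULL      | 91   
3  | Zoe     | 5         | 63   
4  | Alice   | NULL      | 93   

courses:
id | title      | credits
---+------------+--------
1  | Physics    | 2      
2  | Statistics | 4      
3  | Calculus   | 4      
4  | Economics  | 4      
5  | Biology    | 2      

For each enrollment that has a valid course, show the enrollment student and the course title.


INNER JOIN keeps only enrollments rows whose course_id matches an id in courses. Walk through each enrollment:
  - enrollment 1 (Eve): course_id=1 -> matches Physics
  - enrollment 2 (Chris): course_id=NULL, no match -> dropped
  - enrollment 3 (Zoe): course_id=5 -> matches Biology
  - enrollment 4 (Alice): course_id=NULL, no match -> dropped
So 2 of 4 rows are dropped.

SQL:
SELECT a.student, b.title AS course
FROM enrollments a
INNER JOIN courses b ON a.course_id = b.id

Result:
student | course 
--------+--------
Eve     | Physics
Zoe     | Biology


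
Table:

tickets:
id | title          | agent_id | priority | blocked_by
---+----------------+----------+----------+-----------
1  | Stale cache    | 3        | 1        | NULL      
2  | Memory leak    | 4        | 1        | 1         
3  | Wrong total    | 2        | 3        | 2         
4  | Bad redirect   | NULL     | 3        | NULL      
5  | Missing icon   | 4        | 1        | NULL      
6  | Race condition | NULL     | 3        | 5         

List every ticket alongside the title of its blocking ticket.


This is a self-join: tickets is joined to a second copy of itself, matching each row's blocked_by to another row's id. Use LEFT JOIN so rows with blocked_by=NULL are kept.
  - ticket 1 (Stale cache): blocked_by=NULL -> NULL
  - ticket 2 (Memory leak): blocked_by=1 -> Stale cache
  - ticket 3 (Wrong total): blocked_by=2 -> Memory leak
  - ticket 4 (Bad redirect): blocked_by=NULL -> NULL
  - ticket 5 (Missing icon): blocked_by=NULL -> NULL
  - ticket 6 (Race condition): blocked_by=5 -> Missing icon

SQL:
SELECT a.title AS item, b.title AS blocked_by
FROM tickets a
LEFT JOIN tickets b ON a.blocked_by = b.id

Result:
item           | blocked_by  
---------------+-------------
Stale cache    | NULL        
Memory leak    | Stale cache 
Wrong total    | Memory leak 
Bad redirect   | NULL        
Missing icon   | NULL        
Race condition | Missing icon


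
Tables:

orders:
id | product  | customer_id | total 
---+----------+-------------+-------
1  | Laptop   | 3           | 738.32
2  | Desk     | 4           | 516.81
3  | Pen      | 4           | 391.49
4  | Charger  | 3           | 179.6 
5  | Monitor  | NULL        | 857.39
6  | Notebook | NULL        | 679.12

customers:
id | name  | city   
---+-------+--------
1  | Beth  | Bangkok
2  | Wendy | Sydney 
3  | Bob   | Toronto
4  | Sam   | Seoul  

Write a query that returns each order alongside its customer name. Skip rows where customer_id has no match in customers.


INNER JOIN keeps only orders rows whose customer_id matches an id in customers. Walk through each order:
  - order 1 (Laptop): customer_id=3 -> matches Bob
  - order 2 (Desk): customer_id=4 -> matches Sam
  - order 3 (Pen): customer_id=4 -> matches Sam
  - order 4 (Charger): customer_id=3 -> matches Bob
  - order 5 (Monitor): customer_id=NULL, no match -> dropped
  - order 6 (Notebook): customer_id=NULL, no match -> dropped
So 2 of 6 rows are dropped.

SQL:
SELECT a.product, b.name AS customer
FROM orders a
INNER JOIN customers b ON a.customer_id = b.id

Result:
product | customer
--------+---------
Laptop  | Bob     
Desk    | Sam     
Pen     | Sam     
Charger | Bob     


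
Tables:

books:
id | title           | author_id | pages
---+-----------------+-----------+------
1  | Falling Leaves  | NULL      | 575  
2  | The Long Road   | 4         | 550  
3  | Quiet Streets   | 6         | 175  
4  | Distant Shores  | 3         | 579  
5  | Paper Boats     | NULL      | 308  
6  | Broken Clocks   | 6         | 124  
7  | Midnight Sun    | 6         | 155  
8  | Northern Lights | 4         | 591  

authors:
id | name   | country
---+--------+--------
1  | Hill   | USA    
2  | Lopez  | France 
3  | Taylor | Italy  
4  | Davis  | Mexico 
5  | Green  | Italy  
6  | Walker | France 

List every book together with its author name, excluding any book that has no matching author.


INNER JOIN keeps only books rows whose author_id matches an id in authors. Walk through each book:
  - book 1 (Falling Leaves): author_id=NULL, no match -> dropped
  - book 2 (The Long Road): author_id=4 -> matches Davis
  - book 3 (Quiet Streets): author_id=6 -> matches Walker
  - book 4 (Distant Shores): author_id=3 -> matches Taylor
  - book 5 (Paper Boats): author_id=NULL, no match -> dropped
  - book 6 (Broken Clocks): author_id=6 -> matches Walker
  - book 7 (Midnight Sun): author_id=6 -> matches Walker
  - book 8 (Northern Lights): author_id=4 -> matches Davis
So 2 of 8 rows are dropped.

SQL:
SELECT a.title, b.name AS author
FROM books a
INNER JOIN authors b ON a.author_id = b.id

Result:
title           | author
----------------+-------
The Long Road   | Davis 
Quiet Streets   | Walker
Distant Shores  | Taylor
Broken Clocks   | Walker
Midnight Sun    | Walker
Northern Lights | Davis 


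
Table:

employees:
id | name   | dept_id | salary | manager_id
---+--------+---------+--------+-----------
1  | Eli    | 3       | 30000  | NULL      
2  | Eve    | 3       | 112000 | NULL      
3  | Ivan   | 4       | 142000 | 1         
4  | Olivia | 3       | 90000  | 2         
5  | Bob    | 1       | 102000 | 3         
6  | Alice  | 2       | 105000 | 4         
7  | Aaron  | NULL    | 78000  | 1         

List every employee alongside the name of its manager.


This is a self-join: employees is joined to a second copy of itself, matching each row's manager_id to another row's id. Use LEFT JOIN so rows with manager_id=NULL are kept.
  - employee 1 (Eli): manager_id=NULL -> NULL
  - employee 2 (Eve): manager_id=NULL -> NULL
  - employee 3 (Ivan): manager_id=1 -> Eli
  - employee 4 (Olivia): manager_id=2 -> Eve
  - employee 5 (Bob): manager_id=3 -> Ivan
  - employee 6 (Alice): manager_id=4 -> Olivia
  - employee 7 (Aaron): manager_id=1 -> Eli

SQL:
SELECT a.name AS item, b.name AS manager
FROM employees a
LEFT JOIN employees b ON a.manager_id = b.id

Result:
item   | manager
-------+--------
Eli    | NULL   
Eve    | NULL   
Ivan   | Eli    
Olivia | Eve    
Bob    | Ivan   
Alice  | Olivia 
Aaron  | Eli    


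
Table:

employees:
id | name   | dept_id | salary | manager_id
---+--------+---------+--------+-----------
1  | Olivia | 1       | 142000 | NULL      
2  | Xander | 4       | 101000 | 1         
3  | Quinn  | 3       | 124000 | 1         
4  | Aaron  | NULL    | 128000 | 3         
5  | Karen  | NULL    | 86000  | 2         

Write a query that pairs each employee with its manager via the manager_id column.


This is a self-join: employees is joined to a second copy of itself, matching each row's manager_id to another row's id. Use LEFT JOIN so rows with manager_id=NULL are kept.
  - employee 1 (Olivia): manager_id=NULL -> NULL
  - employee 2 (Xander): manager_id=1 -> Olivia
  - employee 3 (Quinn): manager_id=1 -> Olivia
  - employee 4 (Aaron): manager_id=3 -> Quinn
  - employee 5 (Karen): manager_id=2 -> Xander

SQL:
SELECT a.name AS item, b.name AS manager
FROM employees a
LEFT JOIN employees b ON a.manager_id = b.id

Result:
item   | manager
-------+--------
Olivia | NULL   
Xander | Olivia 
Quinn  | Olivia 
Aaron  | Quinn  
Karen  | Xander 


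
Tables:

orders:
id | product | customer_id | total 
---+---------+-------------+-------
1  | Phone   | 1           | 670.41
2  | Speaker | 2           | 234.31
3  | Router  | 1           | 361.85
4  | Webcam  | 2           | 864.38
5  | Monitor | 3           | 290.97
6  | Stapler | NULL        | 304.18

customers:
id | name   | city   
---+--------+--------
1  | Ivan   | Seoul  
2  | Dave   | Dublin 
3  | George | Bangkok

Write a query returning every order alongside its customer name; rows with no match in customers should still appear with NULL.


LEFT JOIN keeps every row from orders (the left table); where customer_id has no match in customers, the customer columns become NULL. Walk through each order:
  - order 1 (Phone): customer_id=1 -> matches Ivan
  - order 2 (Speaker): customer_id=2 -> matches Dave
  - order 3 (Router): customer_id=1 -> matches Ivan
  - order 4 (Webcam): customer_id=2 -> matches Dave
  - order 5 (Monitor): customer_id=3 -> matches George
  - order 6 (Stapler): customer_id=NULL, no match -> kept with NULL
All 6 rows appear; 1 has NULL customer.

SQL:
SELECT a.product, b.name AS customer
FROM orders a
LEFT JOIN customers b ON a.customer_id = b.id

Result:
product | customer
--------+---------
Phone   | Ivan    
Speaker | Dave    
Router  | Ivan    
Webcam  | Dave    
Monitor | George  
Stapler | NULL    


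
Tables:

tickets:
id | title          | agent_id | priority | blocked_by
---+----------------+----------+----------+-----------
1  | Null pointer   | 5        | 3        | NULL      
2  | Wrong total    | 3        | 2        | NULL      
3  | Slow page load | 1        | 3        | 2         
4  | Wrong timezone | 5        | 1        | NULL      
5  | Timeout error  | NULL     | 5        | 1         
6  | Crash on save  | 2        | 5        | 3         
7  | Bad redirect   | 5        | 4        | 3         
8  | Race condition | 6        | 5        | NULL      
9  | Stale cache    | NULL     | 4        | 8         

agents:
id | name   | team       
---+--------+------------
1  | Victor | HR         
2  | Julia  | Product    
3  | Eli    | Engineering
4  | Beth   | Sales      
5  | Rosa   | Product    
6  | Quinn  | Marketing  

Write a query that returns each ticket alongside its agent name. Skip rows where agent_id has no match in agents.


INNER JOIN keeps only tickets rows whose agent_id matches an id in agents. Walk through each ticket:
  - ticket 1 (Null pointer): agent_id=5 -> matches Rosa
  - ticket 2 (Wrong total): agent_id=3 -> matches Eli
  - ticket 3 (Slow page load): agent_id=1 -> matches Victor
  - ticket 4 (Wrong timezone): agent_id=5 -> matches Rosa
  - ticket 5 (Timeout error): agent_id=NULL, no match -> dropped
  - ticket 6 (Crash on save): agent_id=2 -> matches Julia
  - ticket 7 (Bad redirect): agent_id=5 -> matches Rosa
  - ticket 8 (Race condition): agent_id=6 -> matches Quinn
  - ticket 9 (Stale cache): agent_id=NULL, no match -> dropped
So 2 of 9 rows are dropped.

SQL:
SELECT a.title, b.name AS agent
FROM tickets a
INNER JOIN agents b ON a.agent_id = b.id

Result:
title          | agent 
---------------+-------
Null pointer   | Rosa  
Wrong total    | Eli   
Slow page load | Victor
Wrong timezone | Rosa  
Crash on save  | Julia 
Bad redirect   | Rosa  
Race condition | Quinn 


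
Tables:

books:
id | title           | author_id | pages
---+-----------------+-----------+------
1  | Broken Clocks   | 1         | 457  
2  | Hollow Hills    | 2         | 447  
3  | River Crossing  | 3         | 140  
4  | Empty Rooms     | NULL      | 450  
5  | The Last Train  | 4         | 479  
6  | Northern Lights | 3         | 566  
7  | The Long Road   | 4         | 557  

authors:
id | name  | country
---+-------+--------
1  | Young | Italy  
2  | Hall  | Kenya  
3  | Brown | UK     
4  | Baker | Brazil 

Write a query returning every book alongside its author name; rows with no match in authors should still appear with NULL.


LEFT JOIN keeps every row from books (the left table); where author_id has no match in authors, the author columns become NULL. Walk through each book:
  - book 1 (Broken Clocks): author_id=1 -> matches Young
  - book 2 (Hollow Hills): author_id=2 -> matches Hall
  - book 3 (River Crossing): author_id=3 -> matches Brown
  - book 4 (Empty Rooms): author_id=NULL, no match -> kept with NULL
  - book 5 (The Last Train): author_id=4 -> matches Baker
  - book 6 (Northern Lights): author_id=3 -> matches Brown
  - book 7 (The Long Road): author_id=4 -> matches Baker
All 7 rows appear; 1 has NULL author.

SQL:
SELECT a.title, b.name AS author
FROM books a
LEFT JOIN authors b ON a.author_id = b.id

Result:
title           | author
----------------+-------
Broken Clocks   | Young 
Hollow Hills    | Hall  
River Crossing  | Brown 
Empty Rooms     | NULL  
The Last Train  | Baker 
Northern Lights | Brown 
The Long Road   | Baker 


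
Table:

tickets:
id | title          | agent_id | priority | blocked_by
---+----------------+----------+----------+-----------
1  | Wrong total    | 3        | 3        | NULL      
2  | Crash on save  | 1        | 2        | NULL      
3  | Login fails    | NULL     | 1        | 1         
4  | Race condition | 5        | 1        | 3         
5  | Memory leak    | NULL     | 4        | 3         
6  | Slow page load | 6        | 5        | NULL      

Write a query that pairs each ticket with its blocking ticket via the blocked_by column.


This is a self-join: tickets is joined to a second copy of itself, matching each row's blocked_by to another row's id. Use LEFT JOIN so rows with blocked_by=NULL are kept.
  - ticket 1 (Wrong total): blocked_by=NULL -> NULL
  - ticket 2 (Crash on save): blocked_by=NULL -> NULL
  - ticket 3 (Login fails): blocked_by=1 -> Wrong total
  - ticket 4 (Race condition): blocked_by=3 -> Login fails
  - ticket 5 (Memory leak): blocked_by=3 -> Login fails
  - ticket 6 (Slow page load): blocked_by=NULL -> NULL

SQL:
SELECT a.title AS item, b.title AS blocked_by
FROM tickets a
LEFT JOIN tickets b ON a.blocked_by = b.id

Result:
item           | blocked_by 
---------------+------------
Wrong total    | NULL       
Crash on save  | NULL       
Login fails    | Wrong total
Race condition | Login fails
Memory leak    | Login fails
Slow page load | NULL       


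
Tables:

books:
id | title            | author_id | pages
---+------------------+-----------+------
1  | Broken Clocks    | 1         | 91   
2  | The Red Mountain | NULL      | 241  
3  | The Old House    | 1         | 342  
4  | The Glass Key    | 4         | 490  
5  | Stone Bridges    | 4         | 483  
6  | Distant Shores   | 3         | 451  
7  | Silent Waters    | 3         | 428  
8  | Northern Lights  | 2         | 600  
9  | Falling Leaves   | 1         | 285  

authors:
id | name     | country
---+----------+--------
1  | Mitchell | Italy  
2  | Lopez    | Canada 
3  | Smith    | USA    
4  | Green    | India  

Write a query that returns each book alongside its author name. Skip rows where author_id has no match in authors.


INNER JOIN keeps only books rows whose author_id matches an id in authors. Walk through each book:
  - book 1 (Broken Clocks): author_id=1 -> matches Mitchell
  - book 2 (The Red Mountain): author_id=NULL, no match -> dropped
  - book 3 (The Old House): author_id=1 -> matches Mitchell
  - book 4 (The Glass Key): author_id=4 -> matches Green
  - book 5 (Stone Bridges): author_id=4 -> matches Green
  - book 6 (Distant Shores): author_id=3 -> matches Smith
  - book 7 (Silent Waters): author_id=3 -> matches Smith
  - book 8 (Northern Lights): author_id=2 -> matches Lopez
  - book 9 (Falling Leaves): author_id=1 -> matches Mitchell
So 1 of 9 rows is dropped.

SQL:
SELECT a.title, b.name AS author
FROM books a
INNER JOIN authors b ON a.author_id = b.id

Result:
title           | author  
----------------+---------
Broken Clocks   | Mitchell
The Old House   | Mitchell
The Glass Key   | Green   
Stone Bridges   | Green   
Distant Shores  | Smith   
Silent Waters   | Smith   
Northern Lights | Lopez   
Falling Leaves  | Mitchell


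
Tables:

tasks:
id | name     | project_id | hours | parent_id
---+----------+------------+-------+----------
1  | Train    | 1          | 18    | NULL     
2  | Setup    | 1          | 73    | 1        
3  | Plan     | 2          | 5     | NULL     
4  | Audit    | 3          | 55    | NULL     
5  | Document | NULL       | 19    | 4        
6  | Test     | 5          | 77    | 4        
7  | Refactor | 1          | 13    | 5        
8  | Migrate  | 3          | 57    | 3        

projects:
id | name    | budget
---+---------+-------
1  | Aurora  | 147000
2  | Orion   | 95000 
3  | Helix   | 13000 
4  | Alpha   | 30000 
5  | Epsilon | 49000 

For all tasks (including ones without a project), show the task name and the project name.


LEFT JOIN keeps every row from tasks (the left table); where project_id has no match in projects, the project columns become NULL. Walk through each task:
  - task 1 (Train): project_id=1 -> matches Aurora
  - task 2 (Setup): project_id=1 -> matches Aurora
  - task 3 (Plan): project_id=2 -> matches Orion
  - task 4 (Audit): project_id=3 -> matches Helix
  - task 5 (Document): project_id=NULL, no match -> kept with NULL
  - task 6 (Test): project_id=5 -> matches Epsilon
  - task 7 (Refactor): project_id=1 -> matches Aurora
  - task 8 (Migrate): project_id=3 -> matches Helix
All 8 rows appear; 1 has NULL project.

SQL:
SELECT a.name, b.name AS project
FROM tasks a
LEFT JOIN projects b ON a.project_id = b.id

Result:
name     | project
---------+--------
Train    | Aurora 
Setup    | Aurora 
Plan     | Orion  
Audit    | Helix  
Document | NULL   
Test     | Epsilon
Refactor | Aurora 
Migrate  | Helix  


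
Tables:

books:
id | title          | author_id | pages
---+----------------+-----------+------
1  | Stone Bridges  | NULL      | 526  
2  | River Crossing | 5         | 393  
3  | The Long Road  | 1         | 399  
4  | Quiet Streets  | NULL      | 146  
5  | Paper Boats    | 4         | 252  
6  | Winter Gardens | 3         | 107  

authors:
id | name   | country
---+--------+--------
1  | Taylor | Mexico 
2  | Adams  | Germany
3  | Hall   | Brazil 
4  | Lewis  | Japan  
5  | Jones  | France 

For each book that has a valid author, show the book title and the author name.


INNER JOIN keeps only books rows whose author_id matches an id in authors. Walk through each book:
  - book 1 (Stone Bridges): author_id=NULL, no match -> dropped
  - book 2 (River Crossing): author_id=5 -> matches Jones
  - book 3 (The Long Road): author_id=1 -> matches Taylor
  - book 4 (Quiet Streets): author_id=NULL, no match -> dropped
  - book 5 (Paper Boats): author_id=4 -> matches Lewis
  - book 6 (Winter Gardens): author_id=3 -> matches Hall
So 2 of 6 rows are dropped.

SQL:
SELECT a.title, b.name AS author
FROM books a
INNER JOIN authors b ON a.author_id = b.id

Result:
title          | author
---------------+-------
River Crossing | Jones 
The Long Road  | Taylor
Paper Boats    | Lewis 
Winter Gardens | Hall  


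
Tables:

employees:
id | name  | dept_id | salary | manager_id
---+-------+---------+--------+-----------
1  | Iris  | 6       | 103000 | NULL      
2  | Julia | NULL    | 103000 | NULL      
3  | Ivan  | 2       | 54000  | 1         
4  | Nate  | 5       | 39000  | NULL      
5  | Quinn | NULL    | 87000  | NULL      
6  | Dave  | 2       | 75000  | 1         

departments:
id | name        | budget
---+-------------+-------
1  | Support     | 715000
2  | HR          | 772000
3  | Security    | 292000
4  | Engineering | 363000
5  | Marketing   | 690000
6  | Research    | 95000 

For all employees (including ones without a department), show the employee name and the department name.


LEFT JOIN keeps every row from employees (the left table); where dept_id has no match in departments, the department columns become NULL. Walk through each employee:
  - employee 1 (Iris): dept_id=6 -> matches Research
  - employee 2 (Julia): dept_id=NULL, no match -> kept with NULL
  - employee 3 (Ivan): dept_id=2 -> matches HR
  - employee 4 (Nate): dept_id=5 -> matches Marketing
  - employee 5 (Quinn): dept_id=NULL, no match -> kept with NULL
  - employee 6 (Dave): dept_id=2 -> matches HR
All 6 rows appear; 2 have NULL department.

SQL:
SELECT a.name, b.name AS department
FROM employees a
LEFT JOIN departments b ON a.dept_id = b.id

Result:
name  | department
------+-----------
Iris  | Research  
Julia | NULL      
Ivan  | HR        
Nate  | Marketing 
Quinn | NULL      
Dave  | HR        


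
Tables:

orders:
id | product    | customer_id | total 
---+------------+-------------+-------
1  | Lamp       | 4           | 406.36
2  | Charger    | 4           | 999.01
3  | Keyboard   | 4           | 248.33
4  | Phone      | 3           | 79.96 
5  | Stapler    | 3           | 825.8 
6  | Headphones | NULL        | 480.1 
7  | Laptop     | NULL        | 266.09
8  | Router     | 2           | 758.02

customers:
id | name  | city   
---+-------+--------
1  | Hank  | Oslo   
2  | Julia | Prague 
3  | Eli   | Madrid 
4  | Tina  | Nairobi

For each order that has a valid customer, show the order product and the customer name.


INNER JOIN keeps only orders rows whose customer_id matches an id in customers. Walk through each order:
  - order 1 (Lamp): customer_id=4 -> matches Tina
  - order 2 (Charger): customer_id=4 -> matches Tina
  - order 3 (Keyboard): customer_id=4 -> matches Tina
  - order 4 (Phone): customer_id=3 -> matches Eli
  - order 5 (Stapler): customer_id=3 -> matches Eli
  - order 6 (Headphones): customer_id=NULL, no match -> dropped
  - order 7 (Laptop): customer_id=NULL, no match -> dropped
  - order 8 (Router): customer_id=2 -> matches Julia
So 2 of 8 rows are dropped.

SQL:
SELECT a.product, b.name AS customer
FROM orders a
INNER JOIN customers b ON a.customer_id = b.id

Result:
product  | customer
---------+---------
Lamp     | Tina    
Charger  | Tina    
Keyboard | Tina    
Phone    | Eli     
Stapler  | Eli     
Router   | Julia   


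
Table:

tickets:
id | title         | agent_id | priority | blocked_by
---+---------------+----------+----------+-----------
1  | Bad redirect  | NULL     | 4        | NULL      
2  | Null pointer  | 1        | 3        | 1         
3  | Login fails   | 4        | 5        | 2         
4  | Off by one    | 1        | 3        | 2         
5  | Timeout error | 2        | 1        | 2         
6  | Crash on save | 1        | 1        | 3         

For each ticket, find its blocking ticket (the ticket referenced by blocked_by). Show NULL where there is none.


This is a self-join: tickets is joined to a second copy of itself, matching each row's blocked_by to another row's id. Use LEFT JOIN so rows with blocked_by=NULL are kept.
  - ticket 1 (Bad redirect): blocked_by=NULL -> NULL
  - ticket 2 (Null pointer): blocked_by=1 -> Bad redirect
  - ticket 3 (Login fails): blocked_by=2 -> Null pointer
  - ticket 4 (Off by one): blocked_by=2 -> Null pointer
  - ticket 5 (Timeout error): blocked_by=2 -> Null pointer
  - ticket 6 (Crash on save): blocked_by=3 -> Login fails

SQL:
SELECT a.title AS item, b.title AS blocked_by
FROM tickets a
LEFT JOIN tickets b ON a.blocked_by = b.id

Result:
item          | blocked_by  
--------------+-------------
Bad redirect  | NULL        
Null pointer  | Bad redirect
Login fails   | Null pointer
Off by one    | Null pointer
Timeout error | Null pointer
Crash on save | Login fails 


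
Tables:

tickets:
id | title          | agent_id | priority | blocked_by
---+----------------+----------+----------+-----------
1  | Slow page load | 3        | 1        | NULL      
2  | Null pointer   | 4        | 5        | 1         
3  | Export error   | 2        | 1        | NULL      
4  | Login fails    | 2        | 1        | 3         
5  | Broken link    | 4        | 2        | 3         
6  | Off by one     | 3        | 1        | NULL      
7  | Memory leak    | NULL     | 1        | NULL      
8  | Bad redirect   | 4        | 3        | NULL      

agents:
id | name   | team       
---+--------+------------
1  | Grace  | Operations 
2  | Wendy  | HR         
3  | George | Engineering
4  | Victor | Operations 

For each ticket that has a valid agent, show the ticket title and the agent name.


INNER JOIN keeps only tickets rows whose agent_id matches an id in agents. Walk through each ticket:
  - ticket 1 (Slow page load): agent_id=3 -> matches George
  - ticket 2 (Null pointer): agent_id=4 -> matches Victor
  - ticket 3 (Export error): agent_id=2 -> matches Wendy
  - ticket 4 (Login fails): agent_id=2 -> matches Wendy
  - ticket 5 (Broken link): agent_id=4 -> matches Victor
  - ticket 6 (Off by one): agent_id=3 -> matches George
  - ticket 7 (Memory leak): agent_id=NULL, no match -> dropped
  - ticket 8 (Bad redirect): agent_id=4 -> matches Victor
So 1 of 8 rows is dropped.

SQL:
SELECT a.title, b.name AS agent
FROM tickets a
INNER JOIN agents b ON a.agent_id = b.id

Result:
title          | agent 
---------------+-------
Slow page load | George
Null pointer   | Victor
Export error   | Wendy 
Login fails    | Wendy 
Broken link    | Victor
Off by one     | George
Bad redirect   | Victor


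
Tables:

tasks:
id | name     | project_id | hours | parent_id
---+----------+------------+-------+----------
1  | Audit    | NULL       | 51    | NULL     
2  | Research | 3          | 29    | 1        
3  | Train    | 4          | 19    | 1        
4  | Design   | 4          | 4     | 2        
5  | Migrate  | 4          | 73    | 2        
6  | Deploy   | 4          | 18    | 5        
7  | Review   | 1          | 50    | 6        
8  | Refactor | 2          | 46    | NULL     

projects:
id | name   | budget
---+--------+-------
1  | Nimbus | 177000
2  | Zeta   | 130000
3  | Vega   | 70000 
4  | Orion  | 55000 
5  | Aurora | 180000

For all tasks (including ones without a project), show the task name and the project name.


LEFT JOIN keeps every row from tasks (the left table); where project_id has no match in projects, the project columns become NULL. Walk through each task:
  - task 1 (Audit): project_id=NULL, no match -> kept with NULL
  - task 2 (Research): project_id=3 -> matches Vega
  - task 3 (Train): project_id=4 -> matches Orion
  - task 4 (Design): project_id=4 -> matches Orion
  - task 5 (Migrate): project_id=4 -> matches Orion
  - task 6 (Deploy): project_id=4 -> matches Orion
  - task 7 (Review): project_id=1 -> matches Nimbus
  - task 8 (Refactor): project_id=2 -> matches Zeta
All 8 rows appear; 1 has NULL project.

SQL:
SELECT a.name, b.name AS project
FROM tasks a
LEFT JOIN projects b ON a.project_id = b.id

Result:
name     | project
---------+--------
Audit    | NULL   
Research | Vega   
Train    | Orion  
Design   | Orion  
Migrate  | Orion  
Deploy   | Orion  
Review   | Nimbus 
Refactor | Zeta   
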